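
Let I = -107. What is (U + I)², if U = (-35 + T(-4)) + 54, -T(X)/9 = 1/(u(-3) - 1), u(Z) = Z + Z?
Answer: 368449/49 ≈ 7519.4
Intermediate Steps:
u(Z) = 2*Z
T(X) = 9/7 (T(X) = -9/(2*(-3) - 1) = -9/(-6 - 1) = -9/(-7) = -9*(-⅐) = 9/7)
U = 142/7 (U = (-35 + 9/7) + 54 = -236/7 + 54 = 142/7 ≈ 20.286)
(U + I)² = (142/7 - 107)² = (-607/7)² = 368449/49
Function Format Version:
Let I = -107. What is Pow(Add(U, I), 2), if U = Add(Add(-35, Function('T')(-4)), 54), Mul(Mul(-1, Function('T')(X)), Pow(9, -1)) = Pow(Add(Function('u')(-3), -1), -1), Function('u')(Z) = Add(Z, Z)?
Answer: Rational(368449, 49) ≈ 7519.4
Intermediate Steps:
Function('u')(Z) = Mul(2, Z)
Function('T')(X) = Rational(9, 7) (Function('T')(X) = Mul(-9, Pow(Add(Mul(2, -3), -1), -1)) = Mul(-9, Pow(Add(-6, -1), -1)) = Mul(-9, Pow(-7, -1)) = Mul(-9, Rational(-1, 7)) = Rational(9, 7))
U = Rational(142, 7) (U = Add(Add(-35, Rational(9, 7)), 54) = Add(Rational(-236, 7), 54) = Rational(142, 7) ≈ 20.286)
Pow(Add(U, I), 2) = Pow(Add(Rational(142, 7), -107), 2) = Pow(Rational(-607, 7), 2) = Rational(368449, 49)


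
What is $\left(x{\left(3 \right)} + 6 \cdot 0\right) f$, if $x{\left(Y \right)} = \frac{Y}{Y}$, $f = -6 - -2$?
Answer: $-4$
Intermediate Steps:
$f = -4$ ($f = -6 + 2 = -4$)
$x{\left(Y \right)} = 1$
$\left(x{\left(3 \right)} + 6 \cdot 0\right) f = \left(1 + 6 \cdot 0\right) \left(-4\right) = \left(1 + 0\right) \left(-4\right) = 1 \left(-4\right) = -4$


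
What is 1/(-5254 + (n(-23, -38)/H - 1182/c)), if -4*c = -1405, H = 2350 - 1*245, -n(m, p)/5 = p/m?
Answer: -13604615/71524481824 ≈ -0.00019021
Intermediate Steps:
n(m, p) = -5*p/m
H = 2105 (H = 2350 - 245 = 2105)
c = 1405/4 (c = -¼*(-1405) = 1405/4 ≈ 351.25)
1/(-5254 + (n(-23, -38)/H - 1182/c)) = 1/(-5254 + (-5*(-38)/(-23)/2105 - 1182/1405/4)) = 1/(-5254 + (-5*(-38)*(-1/23)*(1/2105) - 1182*4/1405)) = 1/(-5254 + (-190/23*1/2105 - 4728/1405)) = 1/(-5254 + (-38/9683 - 4728/1405)) = 1/(-5254 - 45834614/13604615) = 1/(-71524481824/13604615) = -13604615/71524481824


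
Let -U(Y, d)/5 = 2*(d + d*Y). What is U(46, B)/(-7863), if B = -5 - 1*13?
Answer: -2820/2621 ≈ -1.0759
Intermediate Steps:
B = -18 (B = -5 - 13 = -18)
U(Y, d) = -10*d - 10*Y*d (U(Y, d) = -10*(d + d*Y) = -10*(d + Y*d) = -5*(2*d + 2*Y*d) = -10*d - 10*Y*d)
U(46, B)/(-7863) = -10*(-18)*(1 + 46)/(-7863) = -10*(-18)*47*(-1/7863) = 8460*(-1/7863) = -2820/2621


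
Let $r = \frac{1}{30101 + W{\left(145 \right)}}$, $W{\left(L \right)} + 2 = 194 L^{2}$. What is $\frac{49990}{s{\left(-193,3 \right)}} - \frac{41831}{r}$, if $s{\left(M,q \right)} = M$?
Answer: $- \frac{33173119054457}{193} \approx -1.7188 \cdot 10^{11}$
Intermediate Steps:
$W{\left(L \right)} = -2 + 194 L^{2}$
$r = \frac{1}{4108949}$ ($r = \frac{1}{30101 - \left(2 - 194 \cdot 145^{2}\right)} = \frac{1}{30101 + \left(-2 + 194 \cdot 21025\right)} = \frac{1}{30101 + \left(-2 + 4078850\right)} = \frac{1}{30101 + 4078848} = \frac{1}{4108949} \approx 2.4337 \cdot 10^{-7}$)
$\frac{49990}{s{\left(-193,3 \right)}} - \frac{41831}{r} = \frac{49990}{-193} - 41831 \frac{1}{\frac{1}{4108949}} = 49990 \left(- \frac{1}{193}\right) - 171881445619 = - \frac{49990}{193} - 171881445619 = - \frac{33173119054457}{193}$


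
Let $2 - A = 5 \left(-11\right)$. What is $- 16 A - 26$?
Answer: $-938$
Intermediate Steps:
$A = 57$ ($A = 2 - 5 \left(-11\right) = 2 - -55 = 2 + 55 = 57$)
$- 16 A - 26 = \left(-16\right) 57 - 26 = -912 - 26 = -938$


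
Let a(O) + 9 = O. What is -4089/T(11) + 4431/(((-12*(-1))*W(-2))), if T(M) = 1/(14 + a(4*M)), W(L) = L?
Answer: -1604365/8 ≈ -2.0055e+5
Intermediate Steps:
a(O) = -9 + O
T(M) = 1/(5 + 4*M) (T(M) = 1/(14 + (-9 + 4*M)) = 1/(5 + 4*M))
-4089/T(11) + 4431/(((-12*(-1))*W(-2))) = -4089/(1/(5 + 4*11)) + 4431/((-12*(-1)*(-2))) = -4089/(1/(5 + 44)) + 4431/((12*(-2))) = -4089/(1/49) + 4431/(-24) = -4089/1/49 + 4431*(-1/24) = -4089*49 - 1477/8 = -200361 - 1477/8 = -1604365/8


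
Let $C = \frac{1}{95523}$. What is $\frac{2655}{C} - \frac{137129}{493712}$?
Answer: $\frac{125212060266151}{493712} \approx 2.5361 \cdot 10^{8}$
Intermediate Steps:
$C = \frac{1}{95523} \approx 1.0469 \cdot 10^{-5}$
$\frac{2655}{C} - \frac{137129}{493712} = 2655 \frac{1}{\frac{1}{95523}} - \frac{137129}{493712} = 2655 \cdot 95523 - \frac{137129}{493712} = 253613565 - \frac{137129}{493712} = \frac{125212060266151}{493712}$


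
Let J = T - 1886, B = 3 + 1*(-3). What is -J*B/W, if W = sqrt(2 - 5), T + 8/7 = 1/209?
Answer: 0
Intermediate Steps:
T = -1665/1463 (T = -8/7 + 1/209 = -1665/1463 ≈ -1.1381)
B = 0 (B = 3 - 3 = 0)
W = I*sqrt(3) (W = sqrt(-3) = I*sqrt(3) ≈ 1.732*I)
J = -2760883/1463 (J = -1665/1463 - 1886 = -2760883/1463 ≈ -1887.1)
-J*B/W = -(-2760883)*0/((I*sqrt(3)))/1463 = -(-2760883)*0*(-I*sqrt(3)/3)/1463 = -(-2760883)*0/1463 = -1*0 = 0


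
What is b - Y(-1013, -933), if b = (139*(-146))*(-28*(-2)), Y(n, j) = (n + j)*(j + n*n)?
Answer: 1993972792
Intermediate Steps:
Y(n, j) = (j + n)*(j + n²)
b = -1136464 (b = -20294*56 = -1136464)
b - Y(-1013, -933) = -1136464 - ((-933)² + (-1013)³ - 933*(-1013) - 933*(-1013)²) = -1136464 - (870489 - 1039509197 + 945129 - 933*1026169) = -1136464 - (870489 - 1039509197 + 945129 - 957415677) = -1136464 - 1*(-1995109256) = -1136464 + 1995109256 = 1993972792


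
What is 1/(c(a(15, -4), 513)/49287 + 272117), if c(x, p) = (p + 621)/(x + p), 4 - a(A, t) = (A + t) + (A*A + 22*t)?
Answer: 96227/26185002565 ≈ 3.6749e-6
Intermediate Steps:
a(A, t) = 4 - A - A² - 23*t (a(A, t) = 4 - ((A + t) + (A*A + 22*t)) = 4 - ((A + t) + (A² + 22*t)) = 4 - (A + A² + 23*t) = 4 + (-A - A² - 23*t) = 4 - A - A² - 23*t)
c(x, p) = (621 + p)/(p + x)
1/(c(a(15, -4), 513)/49287 + 272117) = 1/(((621 + 513)/(513 + (4 - 1*15 - 1*15² - 23*(-4))))/49287 + 272117) = 1/((1134/(513 + (4 - 15 - 1*225 + 92)))*(1/49287) + 272117) = 1/((1134/(513 + (4 - 15 - 225 + 92)))*(1/49287) + 272117) = 1/((1134/(513 - 144))*(1/49287) + 272117) = 1/((1134/369)*(1/49287) + 272117) = 1/(((1/369)*1134)*(1/49287) + 272117) = 1/((126/41)*(1/49287) + 272117) = 1/(6/96227 + 272117) = 1/(26185002565/96227) = 96227/26185002565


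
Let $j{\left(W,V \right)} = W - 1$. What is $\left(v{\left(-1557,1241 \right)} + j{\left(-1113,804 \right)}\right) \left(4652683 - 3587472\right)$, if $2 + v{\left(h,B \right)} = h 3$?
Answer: $-6164376057$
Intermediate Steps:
$v{\left(h,B \right)} = -2 + 3 h$ ($v{\left(h,B \right)} = -2 + h 3 = -2 + 3 h$)
$j{\left(W,V \right)} = -1 + W$ ($j{\left(W,V \right)} = W - 1 = -1 + W$)
$\left(v{\left(-1557,1241 \right)} + j{\left(-1113,804 \right)}\right) \left(4652683 - 3587472\right) = \left(\left(-2 + 3 \left(-1557\right)\right) - 1114\right) \left(4652683 - 3587472\right) = \left(\left(-2 - 4671\right) - 1114\right) 1065211 = \left(-4673 - 1114\right) 1065211 = \left(-5787\right) 1065211 = -6164376057$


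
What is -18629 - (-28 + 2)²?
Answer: -19305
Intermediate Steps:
-18629 - (-28 + 2)² = -18629 - 1*(-26)² = -18629 - 1*676 = -18629 - 676 = -19305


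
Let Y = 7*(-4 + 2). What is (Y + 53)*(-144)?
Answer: -5616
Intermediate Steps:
Y = -14 (Y = 7*(-2) = -14)
(Y + 53)*(-144) = (-14 + 53)*(-144) = 39*(-144) = -5616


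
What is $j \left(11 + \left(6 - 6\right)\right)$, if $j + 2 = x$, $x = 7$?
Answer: $55$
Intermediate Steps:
$j = 5$ ($j = -2 + 7 = 5$)
$j \left(11 + \left(6 - 6\right)\right) = 5 \left(11 + \left(6 - 6\right)\right) = 5 \left(11 + 0\right) = 5 \cdot 11 = 55$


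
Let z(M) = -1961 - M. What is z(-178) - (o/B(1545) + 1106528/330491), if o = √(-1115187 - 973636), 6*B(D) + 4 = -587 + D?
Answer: -590371981/330491 - 11*I*√17263/159 ≈ -1786.3 - 9.0898*I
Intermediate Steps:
B(D) = -197/2 + D/6 (B(D) = -⅔ + (-587 + D)/6 = -⅔ + (-587/6 + D/6) = -197/2 + D/6)
o = 11*I*√17263 (o = √(-2088823) = 11*I*√17263 ≈ 1445.3*I)
z(-178) - (o/B(1545) + 1106528/330491) = (-1961 - 1*(-178)) - ((11*I*√17263)/(-197/2 + (⅙)*1545) + 1106528/330491) = (-1961 + 178) - ((11*I*√17263)/(-197/2 + 515/2) + 1106528*(1/330491)) = -1783 - ((11*I*√17263)/159 + 1106528/330491) = -1783 - ((11*I*√17263)*(1/159) + 1106528/330491) = -1783 - (11*I*√17263/159 + 1106528/330491) = -1783 - (1106528/330491 + 11*I*√17263/159) = -1783 + (-1106528/330491 - 11*I*√17263/159) = -590371981/330491 - 11*I*√17263/159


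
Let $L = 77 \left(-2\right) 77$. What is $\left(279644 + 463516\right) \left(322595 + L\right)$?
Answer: $230927308920$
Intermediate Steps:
$L = -11858$ ($L = \left(-154\right) 77 = -11858$)
$\left(279644 + 463516\right) \left(322595 + L\right) = \left(279644 + 463516\right) \left(322595 - 11858\right) = 743160 \cdot 310737 = 230927308920$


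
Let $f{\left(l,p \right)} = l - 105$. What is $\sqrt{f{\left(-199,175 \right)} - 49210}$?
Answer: $i \sqrt{49514} \approx 222.52 i$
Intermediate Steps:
$f{\left(l,p \right)} = -105 + l$ ($f{\left(l,p \right)} = l - 105 = -105 + l$)
$\sqrt{f{\left(-199,175 \right)} - 49210} = \sqrt{\left(-105 - 199\right) - 49210} = \sqrt{-304 - 49210} = \sqrt{-49514} = i \sqrt{49514}$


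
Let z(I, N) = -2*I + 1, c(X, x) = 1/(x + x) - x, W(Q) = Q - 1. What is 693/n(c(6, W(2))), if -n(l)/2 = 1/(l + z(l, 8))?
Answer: -2079/4 ≈ -519.75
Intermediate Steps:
W(Q) = -1 + Q
c(X, x) = 1/(2*x) - x
z(I, N) = 1 - 2*I
n(l) = -2/(1 - l) (n(l) = -2/(l + (1 - 2*l)) = -2/(1 - l))
693/n(c(6, W(2))) = 693/((2/(-1 + (1/(2*(-1 + 2)) - (-1 + 2))))) = 693/((2/(-1 + ((½)/1 - 1*1)))) = 693/((2/(-1 + ((½)*1 - 1)))) = 693/((2/(-1 + (½ - 1)))) = 693/((2/(-1 - ½))) = 693/((2/(-3/2))) = 693/((2*(-⅔))) = 693/(-4/3) = 693*(-¾) = -2079/4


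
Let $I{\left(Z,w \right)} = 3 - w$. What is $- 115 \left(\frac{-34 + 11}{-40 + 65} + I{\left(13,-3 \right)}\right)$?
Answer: $- \frac{2921}{5} \approx -584.2$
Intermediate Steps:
$- 115 \left(\frac{-34 + 11}{-40 + 65} + I{\left(13,-3 \right)}\right) = - 115 \left(\frac{-34 + 11}{-40 + 65} + \left(3 - -3\right)\right) = - 115 \left(- \frac{23}{25} + \left(3 + 3\right)\right) = - 115 \left(\left(-23\right) \frac{1}{25} + 6\right) = - 115 \left(- \frac{23}{25} + 6\right) = \left(-115\right) \frac{127}{25} = - \frac{2921}{5}$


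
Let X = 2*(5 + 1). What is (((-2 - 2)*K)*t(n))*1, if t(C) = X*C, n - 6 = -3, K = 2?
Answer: -288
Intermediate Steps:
n = 3 (n = 6 - 3 = 3)
X = 12 (X = 2*6 = 12)
t(C) = 12*C
(((-2 - 2)*K)*t(n))*1 = (((-2 - 2)*2)*(12*3))*1 = (-4*2*36)*1 = -8*36*1 = -288*1 = -288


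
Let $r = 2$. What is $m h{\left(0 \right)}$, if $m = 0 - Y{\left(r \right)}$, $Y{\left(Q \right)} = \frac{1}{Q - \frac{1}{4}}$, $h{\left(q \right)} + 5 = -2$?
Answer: $4$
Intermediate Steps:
$h{\left(q \right)} = -7$ ($h{\left(q \right)} = -5 - 2 = -7$)
$Y{\left(Q \right)} = \frac{1}{- \frac{1}{4} + Q}$ ($Y{\left(Q \right)} = \frac{1}{Q - \frac{1}{4}} = \frac{1}{- \frac{1}{4} + Q}$)
$m = - \frac{4}{7}$ ($m = 0 - \frac{4}{-1 + 4 \cdot 2} = 0 - \frac{4}{-1 + 8} = 0 - \frac{4}{7} = - \frac{4}{7} \approx -0.57143$)
$m h{\left(0 \right)} = \left(- \frac{4}{7}\right) \left(-7\right) = 4$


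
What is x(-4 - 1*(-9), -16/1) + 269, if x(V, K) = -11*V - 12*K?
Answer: 406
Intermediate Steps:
x(V, K) = -12*K - 11*V
x(-4 - 1*(-9), -16/1) + 269 = (-(-192)/1 - 11*(-4 - 1*(-9))) + 269 = (-(-192) - 11*(-4 + 9)) + 269 = (-12*(-16) - 11*5) + 269 = (192 - 55) + 269 = 137 + 269 = 406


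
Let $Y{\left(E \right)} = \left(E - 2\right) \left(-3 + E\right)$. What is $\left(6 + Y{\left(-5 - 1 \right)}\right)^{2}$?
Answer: $6084$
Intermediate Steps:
$Y{\left(E \right)} = \left(-3 + E\right) \left(-2 + E\right)$ ($Y{\left(E \right)} = \left(-2 + E\right) \left(-3 + E\right) = \left(-3 + E\right) \left(-2 + E\right)$)
$\left(6 + Y{\left(-5 - 1 \right)}\right)^{2} = \left(6 + \left(6 + \left(-5 - 1\right)^{2} - 5 \left(-5 - 1\right)\right)\right)^{2} = \left(6 + \left(6 + \left(-6\right)^{2} - -30\right)\right)^{2} = \left(6 + \left(6 + 36 + 30\right)\right)^{2} = \left(6 + 72\right)^{2} = 78^{2} = 6084$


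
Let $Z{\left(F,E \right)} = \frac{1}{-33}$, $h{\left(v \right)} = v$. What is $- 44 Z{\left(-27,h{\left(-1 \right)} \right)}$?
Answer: $\frac{4}{3} \approx 1.3333$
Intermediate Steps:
$Z{\left(F,E \right)} = - \frac{1}{33}$
$- 44 Z{\left(-27,h{\left(-1 \right)} \right)} = \left(-44\right) \left(- \frac{1}{33}\right) = \frac{4}{3}$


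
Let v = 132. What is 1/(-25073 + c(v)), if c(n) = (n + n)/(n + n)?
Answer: -1/25072 ≈ -3.9885e-5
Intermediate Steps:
c(n) = 1 (c(n) = (2*n)/((2*n)) = (2*n)*(1/(2*n)) = 1)
1/(-25073 + c(v)) = 1/(-25073 + 1) = 1/(-25072) = -1/25072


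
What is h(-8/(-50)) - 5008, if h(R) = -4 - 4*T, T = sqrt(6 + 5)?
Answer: -5012 - 4*sqrt(11) ≈ -5025.3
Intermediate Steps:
T = sqrt(11) ≈ 3.3166
h(R) = -4 - 4*sqrt(11)
h(-8/(-50)) - 5008 = (-4 - 4*sqrt(11)) - 5008 = -5012 - 4*sqrt(11)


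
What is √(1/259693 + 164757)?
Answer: √11111286920962186/259693 ≈ 405.90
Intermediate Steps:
√(1/259693 + 164757) = √(42786239602/259693) = √11111286920962186/259693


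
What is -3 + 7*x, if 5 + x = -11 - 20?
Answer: -255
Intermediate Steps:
x = -36 (x = -5 + (-11 - 20) = -5 - 31 = -36)
-3 + 7*x = -3 + 7*(-36) = -3 - 252 = -255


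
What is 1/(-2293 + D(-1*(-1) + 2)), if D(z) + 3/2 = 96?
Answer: -2/4397 ≈ -0.00045486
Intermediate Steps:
D(z) = 189/2 (D(z) = -3/2 + 96 = 189/2)
1/(-2293 + D(-1*(-1) + 2)) = 1/(-2293 + 189/2) = 1/(-4397/2) = -2/4397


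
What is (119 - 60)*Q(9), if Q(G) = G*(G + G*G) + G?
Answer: 48321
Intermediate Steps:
Q(G) = G + G*(G + G²) (Q(G) = G*(G + G²) + G = G + G*(G + G²))
(119 - 60)*Q(9) = (119 - 60)*(9*(1 + 9 + 9²)) = 59*(9*(1 + 9 + 81)) = 59*(9*91) = 59*819 = 48321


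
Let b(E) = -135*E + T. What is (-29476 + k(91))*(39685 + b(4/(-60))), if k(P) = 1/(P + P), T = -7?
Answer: -212906110497/182 ≈ -1.1698e+9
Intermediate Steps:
b(E) = -7 - 135*E (b(E) = -135*E - 7 = -7 - 135*E)
k(P) = 1/(2*P)
(-29476 + k(91))*(39685 + b(4/(-60))) = (-29476 + (½)/91)*(39685 + (-7 - 540/(-60))) = (-29476 + (½)*(1/91))*(39685 + (-7 - 540*(-1)/60)) = (-29476 + 1/182)*(39685 + (-7 - 135*(-1/15))) = -5364631*(39685 + (-7 + 9))/182 = -5364631*(39685 + 2)/182 = -5364631/182*39687 = -212906110497/182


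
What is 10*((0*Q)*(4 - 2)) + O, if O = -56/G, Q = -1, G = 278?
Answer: -28/139 ≈ -0.20144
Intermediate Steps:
O = -28/139 (O = -56/278 = -56*1/278 = -28/139 ≈ -0.20144)
10*((0*Q)*(4 - 2)) + O = 10*((0*(-1))*(4 - 2)) - 28/139 = 10*(0*2) - 28/139 = 10*0 - 28/139 = 0 - 28/139 = -28/139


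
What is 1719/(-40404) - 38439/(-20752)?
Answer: 126451389/69871984 ≈ 1.8098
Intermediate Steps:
1719/(-40404) - 38439/(-20752) = 1719*(-1/40404) - 38439*(-1/20752) = -573/13468 + 38439/20752 = 126451389/69871984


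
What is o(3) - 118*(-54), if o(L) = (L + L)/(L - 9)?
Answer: 6371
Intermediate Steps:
o(L) = 2*L/(-9 + L) (o(L) = (2*L)/(-9 + L) = 2*L/(-9 + L))
o(3) - 118*(-54) = 2*3/(-9 + 3) - 118*(-54) = 2*3/(-6) + 6372 = 2*3*(-⅙) + 6372 = -1 + 6372 = 6371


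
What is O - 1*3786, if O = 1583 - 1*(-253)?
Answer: -1950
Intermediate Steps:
O = 1836 (O = 1583 + 253 = 1836)
O - 1*3786 = 1836 - 1*3786 = 1836 - 3786 = -1950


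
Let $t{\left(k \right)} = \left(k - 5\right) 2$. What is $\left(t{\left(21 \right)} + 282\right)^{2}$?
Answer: $98596$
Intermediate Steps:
$t{\left(k \right)} = -10 + 2 k$ ($t{\left(k \right)} = \left(-5 + k\right) 2 = -10 + 2 k$)
$\left(t{\left(21 \right)} + 282\right)^{2} = \left(\left(-10 + 2 \cdot 21\right) + 282\right)^{2} = \left(\left(-10 + 42\right) + 282\right)^{2} = \left(32 + 282\right)^{2} = 314^{2} = 98596$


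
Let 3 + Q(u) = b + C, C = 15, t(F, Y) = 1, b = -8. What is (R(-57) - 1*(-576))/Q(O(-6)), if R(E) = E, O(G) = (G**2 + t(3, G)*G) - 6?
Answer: 519/4 ≈ 129.75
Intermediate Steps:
O(G) = -6 + G + G**2 (O(G) = (G**2 + 1*G) - 6 = (G**2 + G) - 6 = (G + G**2) - 6 = -6 + G + G**2)
Q(u) = 4 (Q(u) = -3 + (-8 + 15) = -3 + 7 = 4)
(R(-57) - 1*(-576))/Q(O(-6)) = (-57 - 1*(-576))/4 = (-57 + 576)*(1/4) = 519*(1/4) = 519/4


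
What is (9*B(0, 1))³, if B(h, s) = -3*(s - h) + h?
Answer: -19683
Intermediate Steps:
B(h, s) = -3*s + 4*h (B(h, s) = (-3*s + 3*h) + h = -3*s + 4*h)
(9*B(0, 1))³ = (9*(-3*1 + 4*0))³ = (9*(-3 + 0))³ = (9*(-3))³ = (-27)³ = -19683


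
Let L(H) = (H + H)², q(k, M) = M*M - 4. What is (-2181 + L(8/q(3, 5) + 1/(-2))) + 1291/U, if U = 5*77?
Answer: -52817447/24255 ≈ -2177.6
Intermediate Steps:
q(k, M) = -4 + M² (q(k, M) = M² - 4 = -4 + M²)
U = 385
L(H) = 4*H² (L(H) = (2*H)² = 4*H²)
(-2181 + L(8/q(3, 5) + 1/(-2))) + 1291/U = (-2181 + 4*(8/(-4 + 5²) + 1/(-2))²) + 1291/385 = (-2181 + 4*(8/(-4 + 25) + 1*(-½))²) + 1291*(1/385) = (-2181 + 4*(8/21 - ½)²) + 1291/385 = (-2181 + 4*(-5/42)²) + 1291/385 = (-2181 + 4*(25/1764)) + 1291/385 = (-2181 + 25/441) + 1291/385 = -961796/441 + 1291/385 = -52817447/24255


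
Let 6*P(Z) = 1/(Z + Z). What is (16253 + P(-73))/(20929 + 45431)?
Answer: 14237627/58131360 ≈ 0.24492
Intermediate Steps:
P(Z) = 1/(12*Z) (P(Z) = 1/(6*(Z + Z)) = 1/(6*((2*Z))) = (1/(2*Z))/6 = 1/(12*Z))
(16253 + P(-73))/(20929 + 45431) = (16253 + (1/12)/(-73))/(20929 + 45431) = (16253 + (1/12)*(-1/73))/66360 = (16253 - 1/876)*(1/66360) = (14237627/876)*(1/66360) = 14237627/58131360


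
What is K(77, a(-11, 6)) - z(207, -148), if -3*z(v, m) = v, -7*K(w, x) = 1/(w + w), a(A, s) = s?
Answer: 74381/1078 ≈ 68.999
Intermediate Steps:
K(w, x) = -1/(14*w) (K(w, x) = -1/(7*(w + w)) = -1/(2*w)/7 = -1/(14*w))
z(v, m) = -v/3
K(77, a(-11, 6)) - z(207, -148) = -1/14/77 - (-1)*207/3 = -1/14*1/77 - 1*(-69) = -1/1078 + 69 = 74381/1078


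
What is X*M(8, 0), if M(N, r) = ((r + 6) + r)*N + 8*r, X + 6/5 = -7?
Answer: -1968/5 ≈ -393.60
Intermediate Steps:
X = -41/5 (X = -6/5 - 7 = -41/5 ≈ -8.2000)
M(N, r) = 8*r + N*(6 + 2*r) (M(N, r) = ((6 + r) + r)*N + 8*r = (6 + 2*r)*N + 8*r = N*(6 + 2*r) + 8*r = 8*r + N*(6 + 2*r))
X*M(8, 0) = -41*(6*8 + 8*0 + 2*8*0)/5 = -41*(48 + 0 + 0)/5 = -41/5*48 = -1968/5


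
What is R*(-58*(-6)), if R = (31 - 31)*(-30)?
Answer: 0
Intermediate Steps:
R = 0 (R = 0*(-30) = 0)
R*(-58*(-6)) = 0*(-58*(-6)) = 0*348 = 0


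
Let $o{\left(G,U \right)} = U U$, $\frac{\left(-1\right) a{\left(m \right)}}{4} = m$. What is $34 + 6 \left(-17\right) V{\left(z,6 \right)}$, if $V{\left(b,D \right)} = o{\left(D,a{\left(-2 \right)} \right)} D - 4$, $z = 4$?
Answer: $-38726$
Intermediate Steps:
$a{\left(m \right)} = - 4 m$
$o{\left(G,U \right)} = U^{2}$
$V{\left(b,D \right)} = -4 + 64 D$ ($V{\left(b,D \right)} = \left(\left(-4\right) \left(-2\right)\right)^{2} D - 4 = 8^{2} D - 4 = 64 D - 4 = -4 + 64 D$)
$34 + 6 \left(-17\right) V{\left(z,6 \right)} = 34 + 6 \left(-17\right) \left(-4 + 64 \cdot 6\right) = 34 - 102 \left(-4 + 384\right) = 34 - 38760 = -38726$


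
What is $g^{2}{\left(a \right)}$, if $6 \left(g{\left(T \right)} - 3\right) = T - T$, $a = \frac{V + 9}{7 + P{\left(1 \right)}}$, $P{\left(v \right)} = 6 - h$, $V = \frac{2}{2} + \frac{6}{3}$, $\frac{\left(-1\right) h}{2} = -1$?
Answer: $9$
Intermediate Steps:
$h = 2$ ($h = \left(-2\right) \left(-1\right) = 2$)
$V = 3$ ($V = 2 \cdot \frac{1}{2} + 6 \cdot \frac{1}{3} = 1 + 2 = 3$)
$P{\left(v \right)} = 4$ ($P{\left(v \right)} = 6 - 2 = 4$)
$a = \frac{12}{11}$ ($a = \frac{3 + 9}{7 + 4} = \frac{12}{11} \approx 1.0909$)
$g{\left(T \right)} = 3$ ($g{\left(T \right)} = 3 + \frac{T - T}{6} = 3 + \frac{1}{6} \cdot 0 = 3 + 0 = 3$)
$g^{2}{\left(a \right)} = 3^{2} = 9$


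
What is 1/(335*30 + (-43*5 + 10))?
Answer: 1/9845 ≈ 0.00010157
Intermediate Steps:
1/(335*30 + (-43*5 + 10)) = 1/(10050 + (-215 + 10)) = 1/(10050 - 205) = 1/9845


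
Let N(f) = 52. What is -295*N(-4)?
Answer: -15340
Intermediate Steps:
-295*N(-4) = -295*52 = -15340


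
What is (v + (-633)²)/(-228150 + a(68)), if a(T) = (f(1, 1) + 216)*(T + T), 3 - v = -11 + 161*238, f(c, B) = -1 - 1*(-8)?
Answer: -362385/197822 ≈ -1.8319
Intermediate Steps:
f(c, B) = 7 (f(c, B) = -1 + 8 = 7)
v = -38304 (v = 3 - (-11 + 161*238) = 3 - (-11 + 38318) = 3 - 1*38307 = 3 - 38307 = -38304)
a(T) = 446*T (a(T) = (7 + 216)*(T + T) = 223*(2*T) = 446*T)
(v + (-633)²)/(-228150 + a(68)) = (-38304 + (-633)²)/(-228150 + 446*68) = (-38304 + 400689)/(-228150 + 30328) = 362385/(-197822) = 362385*(-1/197822) = -362385/197822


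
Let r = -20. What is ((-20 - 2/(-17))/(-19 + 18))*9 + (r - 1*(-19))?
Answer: 3025/17 ≈ 177.94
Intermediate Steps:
((-20 - 2/(-17))/(-19 + 18))*9 + (r - 1*(-19)) = ((-20 - 2/(-17))/(-19 + 18))*9 + (-20 - 1*(-19)) = ((-20 - 2*(-1/17))/(-1))*9 + (-20 + 19) = ((-20 + 2/17)*(-1))*9 - 1 = -338/17*(-1)*9 - 1 = (338/17)*9 - 1 = 3042/17 - 1 = 3025/17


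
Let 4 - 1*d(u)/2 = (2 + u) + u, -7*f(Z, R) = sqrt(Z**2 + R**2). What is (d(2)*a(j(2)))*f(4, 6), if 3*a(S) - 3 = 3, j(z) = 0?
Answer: 16*sqrt(13)/7 ≈ 8.2413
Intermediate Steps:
f(Z, R) = -sqrt(R**2 + Z**2)/7 (f(Z, R) = -sqrt(Z**2 + R**2)/7 = -sqrt(R**2 + Z**2)/7)
a(S) = 2 (a(S) = 1 + (1/3)*3 = 1 + 1 = 2)
d(u) = 4 - 4*u (d(u) = 8 - 2*((2 + u) + u) = 8 - 2*(2 + 2*u) = 8 + (-4 - 4*u) = 4 - 4*u)
(d(2)*a(j(2)))*f(4, 6) = ((4 - 4*2)*2)*(-sqrt(6**2 + 4**2)/7) = ((4 - 8)*2)*(-sqrt(36 + 16)/7) = (-4*2)*(-2*sqrt(13)/7) = -(-8)*2*sqrt(13)/7 = -(-16)*sqrt(13)/7 = 16*sqrt(13)/7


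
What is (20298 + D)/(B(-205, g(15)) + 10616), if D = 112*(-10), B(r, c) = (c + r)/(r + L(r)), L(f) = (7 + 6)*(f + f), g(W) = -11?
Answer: 1965745/1088144 ≈ 1.8065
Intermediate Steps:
L(f) = 26*f (L(f) = 13*(2*f) = 26*f)
B(r, c) = (c + r)/(27*r) (B(r, c) = (c + r)/(r + 26*r) = (c + r)/((27*r)) = (c + r)*(1/(27*r)) = (c + r)/(27*r))
D = -1120
(20298 + D)/(B(-205, g(15)) + 10616) = (20298 - 1120)/((1/27)*(-11 - 205)/(-205) + 10616) = 19178/((1/27)*(-1/205)*(-216) + 10616) = 19178/(8/205 + 10616) = 19178/(2176288/205) = 19178*(205/2176288) = 1965745/1088144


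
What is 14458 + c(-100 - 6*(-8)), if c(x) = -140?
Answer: 14318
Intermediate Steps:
14458 + c(-100 - 6*(-8)) = 14458 - 140 = 14318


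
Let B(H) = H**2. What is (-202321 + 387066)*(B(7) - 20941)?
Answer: -3859692540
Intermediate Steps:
(-202321 + 387066)*(B(7) - 20941) = (-202321 + 387066)*(7**2 - 20941) = 184745*(49 - 20941) = 184745*(-20892) = -3859692540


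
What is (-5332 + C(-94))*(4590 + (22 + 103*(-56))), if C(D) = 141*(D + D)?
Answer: 36807040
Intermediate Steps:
C(D) = 282*D (C(D) = 141*(2*D) = 282*D)
(-5332 + C(-94))*(4590 + (22 + 103*(-56))) = (-5332 + 282*(-94))*(4590 + (22 + 103*(-56))) = (-5332 - 26508)*(4590 + (22 - 5768)) = -31840*(4590 - 5746) = -31840*(-1156) = 36807040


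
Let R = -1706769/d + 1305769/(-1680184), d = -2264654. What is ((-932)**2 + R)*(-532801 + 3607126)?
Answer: 5080544941917026018621025/1902517708168 ≈ 2.6704e+12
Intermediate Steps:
R = -44714511715/1902517708168 (R = -1706769/(-2264654) + 1305769/(-1680184) = -1706769*(-1/2264654) + 1305769*(-1/1680184) = 1706769/2264654 - 1305769/1680184 = -44714511715/1902517708168 ≈ -0.023503)
((-932)**2 + R)*(-532801 + 3607126) = ((-932)**2 - 44714511715/1902517708168)*(-532801 + 3607126) = (868624 - 44714511715/1902517708168)*3074325 = (1652572497025209117/1902517708168)*3074325 = 5080544941917026018621025/1902517708168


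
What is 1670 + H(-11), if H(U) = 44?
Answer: 1714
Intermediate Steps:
1670 + H(-11) = 1670 + 44 = 1714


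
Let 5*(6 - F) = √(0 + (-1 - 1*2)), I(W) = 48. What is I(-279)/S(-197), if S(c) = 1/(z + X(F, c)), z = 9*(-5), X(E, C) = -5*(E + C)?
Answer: 43680 + 48*I*√3 ≈ 43680.0 + 83.138*I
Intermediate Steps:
F = 6 - I*√3/5 (F = 6 - √(0 + (-1 - 1*2))/5 = 6 - √(0 + (-1 - 2))/5 = 6 - √(0 - 3)/5 = 6 - I*√3/5 ≈ 6.0 - 0.34641*I)
X(E, C) = -5*C - 5*E (X(E, C) = -5*(C + E) = -5*C - 5*E)
z = -45
S(c) = 1/(-75 - 5*c + I*√3) (S(c) = 1/(-45 + (-5*c - 5*(6 - I*√3/5))) = 1/(-45 + (-5*c + (-30 + I*√3))) = 1/(-45 + (-30 - 5*c + I*√3)) = 1/(-75 - 5*c + I*√3))
I(-279)/S(-197) = 48/((-1/(75 + 5*(-197) - I*√3))) = 48/((-1/(75 - 985 - I*√3))) = 48/((-1/(-910 - I*√3))) = 48*(910 + I*√3) = 43680 + 48*I*√3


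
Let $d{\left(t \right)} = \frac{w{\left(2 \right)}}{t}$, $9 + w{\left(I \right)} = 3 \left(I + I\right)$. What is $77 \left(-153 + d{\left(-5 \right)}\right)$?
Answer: $- \frac{59136}{5} \approx -11827.0$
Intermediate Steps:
$w{\left(I \right)} = -9 + 6 I$ ($w{\left(I \right)} = -9 + 3 \left(I + I\right) = -9 + 3 \cdot 2 I = -9 + 6 I$)
$d{\left(t \right)} = \frac{3}{t}$ ($d{\left(t \right)} = \frac{-9 + 6 \cdot 2}{t} = \frac{-9 + 12}{t} = \frac{3}{t}$)
$77 \left(-153 + d{\left(-5 \right)}\right) = 77 \left(-153 + \frac{3}{-5}\right) = 77 \left(-153 + 3 \left(- \frac{1}{5}\right)\right) = 77 \left(-153 - \frac{3}{5}\right) = 77 \left(- \frac{768}{5}\right) = - \frac{59136}{5}$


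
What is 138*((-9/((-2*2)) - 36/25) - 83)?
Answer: -567111/50 ≈ -11342.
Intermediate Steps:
138*((-9/((-2*2)) - 36/25) - 83) = 138*((-9/(-4) - 36*1/25) - 83) = 138*((-9*(-1/4) - 36/25) - 83) = 138*((9/4 - 36/25) - 83) = 138*(81/100 - 83) = 138*(-8219/100) = -567111/50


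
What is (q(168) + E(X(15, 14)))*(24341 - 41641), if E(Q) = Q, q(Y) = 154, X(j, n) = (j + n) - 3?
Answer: -3114000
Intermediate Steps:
X(j, n) = -3 + j + n
(q(168) + E(X(15, 14)))*(24341 - 41641) = (154 + (-3 + 15 + 14))*(24341 - 41641) = (154 + 26)*(-17300) = 180*(-17300) = -3114000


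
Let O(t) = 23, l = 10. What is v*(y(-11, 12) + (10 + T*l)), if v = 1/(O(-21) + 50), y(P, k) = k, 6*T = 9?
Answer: 37/73 ≈ 0.50685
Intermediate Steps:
T = 3/2 (T = (⅙)*9 = 3/2 ≈ 1.5000)
v = 1/73 (v = 1/(23 + 50) = 1/73 ≈ 0.013699)
v*(y(-11, 12) + (10 + T*l)) = (12 + (10 + (3/2)*10))/73 = (12 + (10 + 15))/73 = (12 + 25)/73 = (1/73)*37 = 37/73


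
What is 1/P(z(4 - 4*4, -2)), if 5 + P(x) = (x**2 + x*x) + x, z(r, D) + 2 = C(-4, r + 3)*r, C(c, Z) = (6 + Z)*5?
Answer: 1/63541 ≈ 1.5738e-5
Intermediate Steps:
C(c, Z) = 30 + 5*Z
z(r, D) = -2 + r*(45 + 5*r) (z(r, D) = -2 + (30 + 5*(r + 3))*r = -2 + (30 + 5*(3 + r))*r = -2 + (30 + (15 + 5*r))*r = -2 + (45 + 5*r)*r = -2 + r*(45 + 5*r))
P(x) = -5 + x + 2*x**2 (P(x) = -5 + ((x**2 + x*x) + x) = -5 + ((x**2 + x**2) + x) = -5 + (2*x**2 + x) = -5 + (x + 2*x**2) = -5 + x + 2*x**2)
1/P(z(4 - 4*4, -2)) = 1/(-5 + (-2 + 5*(4 - 4*4)*(9 + (4 - 4*4))) + 2*(-2 + 5*(4 - 4*4)*(9 + (4 - 4*4)))**2) = 1/(-5 + (-2 + 5*(4 - 16)*(9 + (4 - 16))) + 2*(-2 + 5*(4 - 16)*(9 + (4 - 16)))**2) = 1/(-5 + (-2 + 5*(-12)*(9 - 12)) + 2*(-2 + 5*(-12)*(9 - 12))**2) = 1/(-5 + (-2 + 5*(-12)*(-3)) + 2*(-2 + 5*(-12)*(-3))**2) = 1/(-5 + (-2 + 180) + 2*(-2 + 180)**2) = 1/(-5 + 178 + 2*178**2) = 1/(-5 + 178 + 2*31684) = 1/(-5 + 178 + 63368) = 1/63541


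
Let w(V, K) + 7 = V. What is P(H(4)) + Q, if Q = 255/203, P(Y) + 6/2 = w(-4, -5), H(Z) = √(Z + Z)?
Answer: -2587/203 ≈ -12.744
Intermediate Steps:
H(Z) = √2*√Z (H(Z) = √(2*Z) = √2*√Z)
w(V, K) = -7 + V
P(Y) = -14 (P(Y) = -3 + (-7 - 4) = -3 - 11 = -14)
Q = 255/203 (Q = 255*(1/203) = 255/203 ≈ 1.2562)
P(H(4)) + Q = -14 + 255/203 = -2587/203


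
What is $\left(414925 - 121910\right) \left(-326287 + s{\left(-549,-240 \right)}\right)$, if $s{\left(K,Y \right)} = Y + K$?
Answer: $-95838174140$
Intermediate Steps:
$s{\left(K,Y \right)} = K + Y$
$\left(414925 - 121910\right) \left(-326287 + s{\left(-549,-240 \right)}\right) = \left(414925 - 121910\right) \left(-326287 - 789\right) = 293015 \left(-326287 - 789\right) = 293015 \left(-327076\right) = -95838174140$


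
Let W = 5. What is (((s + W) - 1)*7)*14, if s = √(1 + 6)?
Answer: 392 + 98*√7 ≈ 651.28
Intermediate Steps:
s = √7 ≈ 2.6458
(((s + W) - 1)*7)*14 = (((√7 + 5) - 1)*7)*14 = (((5 + √7) - 1)*7)*14 = ((4 + √7)*7)*14 = (28 + 7*√7)*14 = 392 + 98*√7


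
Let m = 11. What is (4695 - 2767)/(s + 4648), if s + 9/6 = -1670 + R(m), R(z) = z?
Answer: 3856/5975 ≈ 0.64536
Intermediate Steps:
s = -3321/2 (s = -3/2 + (-1670 + 11) = -3/2 - 1659 = -3321/2 ≈ -1660.5)
(4695 - 2767)/(s + 4648) = (4695 - 2767)/(-3321/2 + 4648) = 1928/(5975/2) = 1928*(2/5975) = 3856/5975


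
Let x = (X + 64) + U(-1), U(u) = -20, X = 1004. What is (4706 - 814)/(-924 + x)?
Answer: 973/31 ≈ 31.387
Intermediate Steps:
x = 1048 (x = (1004 + 64) - 20 = 1068 - 20 = 1048)
(4706 - 814)/(-924 + x) = (4706 - 814)/(-924 + 1048) = 3892/124 = 3892*(1/124) = 973/31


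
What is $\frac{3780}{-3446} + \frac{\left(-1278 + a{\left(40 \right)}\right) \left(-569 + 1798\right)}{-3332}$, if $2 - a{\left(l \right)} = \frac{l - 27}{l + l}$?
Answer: $\frac{215684969331}{459282880} \approx 469.61$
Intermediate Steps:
$a{\left(l \right)} = 2 - \frac{-27 + l}{2 l}$ ($a{\left(l \right)} = 2 - \frac{l - 27}{l + l} = 2 - \frac{-27 + l}{2 l}$)
$\frac{3780}{-3446} + \frac{\left(-1278 + a{\left(40 \right)}\right) \left(-569 + 1798\right)}{-3332} = \frac{3780}{-3446} + \frac{\left(-1278 + \frac{3 \left(9 + 40\right)}{2 \cdot 40}\right) \left(-569 + 1798\right)}{-3332} = 3780 \left(- \frac{1}{3446}\right) + \left(-1278 + \frac{3}{2} \cdot \frac{1}{40} \cdot 49\right) 1229 \left(- \frac{1}{3332}\right) = - \frac{1890}{1723} + \left(-1278 + \frac{147}{80}\right) 1229 \left(- \frac{1}{3332}\right) = - \frac{1890}{1723} + \left(- \frac{102093}{80}\right) 1229 \left(- \frac{1}{3332}\right) = - \frac{1890}{1723} - - \frac{125472297}{266560} = - \frac{1890}{1723} + \frac{125472297}{266560} = \frac{215684969331}{459282880}$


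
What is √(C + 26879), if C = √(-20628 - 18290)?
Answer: √(26879 + I*√38918) ≈ 163.95 + 0.6016*I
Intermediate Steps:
C = I*√38918 (C = √(-38918) = I*√38918 ≈ 197.28*I)
√(C + 26879) = √(I*√38918 + 26879) = √(26879 + I*√38918)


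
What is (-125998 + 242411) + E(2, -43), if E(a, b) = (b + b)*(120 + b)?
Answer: 109791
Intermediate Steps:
E(a, b) = 2*b*(120 + b) (E(a, b) = (2*b)*(120 + b) = 2*b*(120 + b))
(-125998 + 242411) + E(2, -43) = (-125998 + 242411) + 2*(-43)*(120 - 43) = 116413 + 2*(-43)*77 = 116413 - 6622 = 109791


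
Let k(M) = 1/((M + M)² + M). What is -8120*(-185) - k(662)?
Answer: 2634315003599/1753638 ≈ 1.5022e+6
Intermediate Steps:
k(M) = 1/(M + 4*M²) (k(M) = 1/((2*M)² + M) = 1/(4*M² + M) = 1/(M + 4*M²))
-8120*(-185) - k(662) = -8120*(-185) - 1/(662*(1 + 4*662)) = 1502200 - 1/(662*(1 + 2648)) = 1502200 - 1/(662*2649) = 1502200 - 1*1/1753638 = 1502200 - 1/1753638 = 2634315003599/1753638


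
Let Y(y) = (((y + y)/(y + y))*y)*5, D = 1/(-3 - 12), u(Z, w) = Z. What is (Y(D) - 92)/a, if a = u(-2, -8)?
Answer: 277/6 ≈ 46.167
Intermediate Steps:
D = -1/15 (D = 1/(-15) = -1/15 ≈ -0.066667)
a = -2
Y(y) = 5*y (Y(y) = (((2*y)/((2*y)))*y)*5 = (((2*y)*(1/(2*y)))*y)*5 = (1*y)*5 = y*5 = 5*y)
(Y(D) - 92)/a = (5*(-1/15) - 92)/(-2) = -(-⅓ - 92)/2 = -½*(-277/3) = 277/6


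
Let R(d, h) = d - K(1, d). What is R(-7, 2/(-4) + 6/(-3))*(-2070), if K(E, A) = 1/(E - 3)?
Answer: 13455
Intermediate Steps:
K(E, A) = 1/(-3 + E)
R(d, h) = 1/2 + d (R(d, h) = d - 1/(-3 + 1) = d - 1/(-2) = d - 1*(-1/2) = d + 1/2 = 1/2 + d)
R(-7, 2/(-4) + 6/(-3))*(-2070) = (1/2 - 7)*(-2070) = -13/2*(-2070) = 13455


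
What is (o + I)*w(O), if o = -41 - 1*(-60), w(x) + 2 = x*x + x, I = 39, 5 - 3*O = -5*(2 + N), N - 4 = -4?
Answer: 1624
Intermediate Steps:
N = 0 (N = 4 - 4 = 0)
O = 5 (O = 5/3 - (-5)*(2 + 0)/3 = 5/3 - (-5)*2/3 = 5/3 - 1/3*(-10) = 5/3 + 10/3 = 5)
w(x) = -2 + x + x**2 (w(x) = -2 + (x*x + x) = -2 + (x**2 + x) = -2 + (x + x**2) = -2 + x + x**2)
o = 19 (o = -41 + 60 = 19)
(o + I)*w(O) = (19 + 39)*(-2 + 5 + 5**2) = 58*(-2 + 5 + 25) = 58*28 = 1624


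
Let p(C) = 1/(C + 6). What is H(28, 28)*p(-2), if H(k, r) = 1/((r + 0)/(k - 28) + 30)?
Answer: 0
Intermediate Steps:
H(k, r) = 1/(30 + r/(-28 + k)) (H(k, r) = 1/(r/(-28 + k) + 30) = 1/(30 + r/(-28 + k)))
p(C) = 1/(6 + C)
H(28, 28)*p(-2) = ((-28 + 28)/(-840 + 28 + 30*28))/(6 - 2) = (0/(-840 + 28 + 840))/4 = (0/28)*(¼) = ((1/28)*0)*(¼) = 0*(¼) = 0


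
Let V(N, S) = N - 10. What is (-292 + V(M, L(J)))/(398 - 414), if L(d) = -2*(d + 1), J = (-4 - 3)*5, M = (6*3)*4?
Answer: 115/8 ≈ 14.375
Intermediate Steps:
M = 72 (M = 18*4 = 72)
J = -35 (J = -7*5 = -35)
L(d) = -2 - 2*d (L(d) = -2*(1 + d) = -2 - 2*d)
V(N, S) = -10 + N
(-292 + V(M, L(J)))/(398 - 414) = (-292 + (-10 + 72))/(398 - 414) = (-292 + 62)/(-16) = -230*(-1/16) = 115/8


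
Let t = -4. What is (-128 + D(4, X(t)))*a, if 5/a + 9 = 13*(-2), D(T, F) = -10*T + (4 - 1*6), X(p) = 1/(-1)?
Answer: 170/7 ≈ 24.286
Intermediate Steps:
X(p) = -1
D(T, F) = -2 - 10*T (D(T, F) = -10*T + (4 - 6) = -10*T - 2 = -2 - 10*T)
a = -⅐ (a = 5/(-9 + 13*(-2)) = 5/(-9 - 26) = 5/(-35) = 5*(-1/35) = -⅐ ≈ -0.14286)
(-128 + D(4, X(t)))*a = (-128 + (-2 - 10*4))*(-⅐) = (-128 + (-2 - 40))*(-⅐) = (-128 - 42)*(-⅐) = -170*(-⅐) = 170/7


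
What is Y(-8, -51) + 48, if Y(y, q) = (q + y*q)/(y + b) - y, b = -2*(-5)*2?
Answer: 343/4 ≈ 85.750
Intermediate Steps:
b = 20 (b = 10*2 = 20)
Y(y, q) = -y + (q + q*y)/(20 + y) (Y(y, q) = (q + y*q)/(y + 20) - y = (q + q*y)/(20 + y) - y = -y + (q + q*y)/(20 + y))
Y(-8, -51) + 48 = (-51 - 1*(-8)² - 20*(-8) - 51*(-8))/(20 - 8) + 48 = (-51 - 1*64 + 160 + 408)/12 + 48 = (-51 - 64 + 160 + 408)/12 + 48 = (1/12)*453 + 48 = 151/4 + 48 = 343/4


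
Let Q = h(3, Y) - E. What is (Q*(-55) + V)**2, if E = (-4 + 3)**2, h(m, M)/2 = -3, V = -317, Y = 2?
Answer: 4624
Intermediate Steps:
h(m, M) = -6 (h(m, M) = 2*(-3) = -6)
E = 1 (E = (-1)**2 = 1)
Q = -7 (Q = -6 - 1*1 = -6 - 1 = -7)
(Q*(-55) + V)**2 = (-7*(-55) - 317)**2 = (385 - 317)**2 = 68**2 = 4624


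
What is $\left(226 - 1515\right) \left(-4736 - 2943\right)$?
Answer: $9898231$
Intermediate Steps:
$\left(226 - 1515\right) \left(-4736 - 2943\right) = \left(-1289\right) \left(-7679\right) = 9898231$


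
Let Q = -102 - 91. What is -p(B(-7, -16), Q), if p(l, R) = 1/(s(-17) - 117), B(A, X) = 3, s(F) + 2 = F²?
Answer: -1/170 ≈ -0.0058824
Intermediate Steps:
s(F) = -2 + F²
Q = -193
p(l, R) = 1/170 (p(l, R) = 1/((-2 + (-17)²) - 117) = 1/((-2 + 289) - 117) = 1/(287 - 117) = 1/170)
-p(B(-7, -16), Q) = -1*1/170 = -1/170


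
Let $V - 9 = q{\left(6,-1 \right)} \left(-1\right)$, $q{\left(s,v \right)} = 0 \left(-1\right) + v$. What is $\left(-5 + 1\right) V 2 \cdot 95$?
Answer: $-7600$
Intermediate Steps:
$q{\left(s,v \right)} = v$ ($q{\left(s,v \right)} = 0 + v = v$)
$V = 10$ ($V = 9 - -1 = 9 + 1 = 10$)
$\left(-5 + 1\right) V 2 \cdot 95 = \left(-5 + 1\right) 10 \cdot 2 \cdot 95 = \left(-4\right) 10 \cdot 190 = \left(-40\right) 190 = -7600$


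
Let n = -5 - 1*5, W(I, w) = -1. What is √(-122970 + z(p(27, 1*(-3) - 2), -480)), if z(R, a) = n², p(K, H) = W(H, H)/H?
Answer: I*√122870 ≈ 350.53*I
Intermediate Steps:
p(K, H) = -1/H
n = -10 (n = -5 - 5 = -10)
z(R, a) = 100 (z(R, a) = (-10)² = 100)
√(-122970 + z(p(27, 1*(-3) - 2), -480)) = √(-122970 + 100) = √(-122870) = I*√122870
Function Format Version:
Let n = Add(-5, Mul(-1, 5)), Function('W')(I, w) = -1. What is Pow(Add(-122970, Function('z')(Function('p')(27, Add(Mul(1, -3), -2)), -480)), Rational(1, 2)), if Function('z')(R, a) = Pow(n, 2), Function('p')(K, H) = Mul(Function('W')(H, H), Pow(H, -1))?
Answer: Mul(I, Pow(122870, Rational(1, 2))) ≈ Mul(350.53, I)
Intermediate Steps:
Function('p')(K, H) = Mul(-1, Pow(H, -1))
n = -10 (n = Add(-5, -5) = -10)
Function('z')(R, a) = 100 (Function('z')(R, a) = Pow(-10, 2) = 100)
Pow(Add(-122970, Function('z')(Function('p')(27, Add(Mul(1, -3), -2)), -480)), Rational(1, 2)) = Pow(Add(-122970, 100), Rational(1, 2)) = Pow(-122870, Rational(1, 2)) = Mul(I, Pow(122870, Rational(1, 2)))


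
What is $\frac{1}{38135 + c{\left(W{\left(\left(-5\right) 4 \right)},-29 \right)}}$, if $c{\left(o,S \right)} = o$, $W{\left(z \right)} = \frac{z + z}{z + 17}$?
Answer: $\frac{3}{114445} \approx 2.6213 \cdot 10^{-5}$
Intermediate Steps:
$W{\left(z \right)} = \frac{2 z}{17 + z}$
$\frac{1}{38135 + c{\left(W{\left(\left(-5\right) 4 \right)},-29 \right)}} = \frac{1}{38135 + \frac{2 \left(\left(-5\right) 4\right)}{17 - 20}} = \frac{1}{38135 + 2 \left(-20\right) \frac{1}{17 - 20}} = \frac{1}{38135 + 2 \left(-20\right) \frac{1}{-3}} = \frac{1}{38135 + 2 \left(-20\right) \left(- \frac{1}{3}\right)} = \frac{1}{38135 + \frac{40}{3}} = \frac{1}{\frac{114445}{3}} = \frac{3}{114445}$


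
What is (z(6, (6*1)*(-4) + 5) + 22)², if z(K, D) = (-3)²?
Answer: 961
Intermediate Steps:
z(K, D) = 9
(z(6, (6*1)*(-4) + 5) + 22)² = (9 + 22)² = 31² = 961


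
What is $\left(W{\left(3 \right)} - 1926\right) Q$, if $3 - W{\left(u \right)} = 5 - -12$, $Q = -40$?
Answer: $77600$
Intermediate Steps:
$W{\left(u \right)} = -14$ ($W{\left(u \right)} = 3 - \left(5 - -12\right) = 3 - \left(5 + 12\right) = 3 - 17 = -14$)
$\left(W{\left(3 \right)} - 1926\right) Q = \left(-14 - 1926\right) \left(-40\right) = \left(-1940\right) \left(-40\right) = 77600$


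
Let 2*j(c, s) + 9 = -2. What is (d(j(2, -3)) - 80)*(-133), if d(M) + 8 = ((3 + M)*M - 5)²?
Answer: 24339/16 ≈ 1521.2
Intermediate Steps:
j(c, s) = -11/2 (j(c, s) = -9/2 + (½)*(-2) = -9/2 - 1 = -11/2)
d(M) = -8 + (-5 + M*(3 + M))² (d(M) = -8 + ((3 + M)*M - 5)² = -8 + (M*(3 + M) - 5)² = -8 + (-5 + M*(3 + M))²)
(d(j(2, -3)) - 80)*(-133) = ((-8 + (-5 + (-11/2)² + 3*(-11/2))²) - 80)*(-133) = ((-8 + (-5 + 121/4 - 33/2)²) - 80)*(-133) = ((-8 + (35/4)²) - 80)*(-133) = ((-8 + 1225/16) - 80)*(-133) = (1097/16 - 80)*(-133) = -183/16*(-133) = 24339/16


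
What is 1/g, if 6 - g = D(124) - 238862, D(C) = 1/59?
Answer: 59/14093211 ≈ 4.1864e-6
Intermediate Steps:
D(C) = 1/59
g = 14093211/59 (g = 6 - (1/59 - 238862) = 6 - 1*(-14092857/59) = 6 + 14092857/59 = 14093211/59 ≈ 2.3887e+5)
1/g = 1/(14093211/59) = 59/14093211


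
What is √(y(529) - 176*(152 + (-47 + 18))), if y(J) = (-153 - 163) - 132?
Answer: 4*I*√1381 ≈ 148.65*I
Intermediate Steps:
y(J) = -448 (y(J) = -316 - 132 = -448)
√(y(529) - 176*(152 + (-47 + 18))) = √(-448 - 176*(152 + (-47 + 18))) = √(-448 - 176*(152 - 29)) = √(-448 - 176*123) = √(-448 - 21648) = √(-22096) = 4*I*√1381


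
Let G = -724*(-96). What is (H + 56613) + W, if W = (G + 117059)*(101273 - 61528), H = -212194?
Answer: 7414790854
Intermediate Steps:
G = 69504
W = 7414946435 (W = (69504 + 117059)*(101273 - 61528) = 186563*39745 = 7414946435)
(H + 56613) + W = (-212194 + 56613) + 7414946435 = -155581 + 7414946435 = 7414790854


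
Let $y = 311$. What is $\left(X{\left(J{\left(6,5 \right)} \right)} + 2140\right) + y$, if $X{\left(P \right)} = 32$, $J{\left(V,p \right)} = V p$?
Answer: $2483$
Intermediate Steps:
$\left(X{\left(J{\left(6,5 \right)} \right)} + 2140\right) + y = \left(32 + 2140\right) + 311 = 2172 + 311 = 2483$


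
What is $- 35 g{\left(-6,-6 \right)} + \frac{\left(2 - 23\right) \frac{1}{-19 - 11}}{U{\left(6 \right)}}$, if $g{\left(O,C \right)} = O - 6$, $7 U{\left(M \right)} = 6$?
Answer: $\frac{25249}{60} \approx 420.82$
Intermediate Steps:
$U{\left(M \right)} = \frac{6}{7}$ ($U{\left(M \right)} = \frac{1}{7} \cdot 6 = \frac{6}{7}$)
$g{\left(O,C \right)} = -6 + O$ ($g{\left(O,C \right)} = O - 6 = -6 + O$)
$- 35 g{\left(-6,-6 \right)} + \frac{\left(2 - 23\right) \frac{1}{-19 - 11}}{U{\left(6 \right)}} = - 35 \left(-6 - 6\right) + \frac{\left(2 - 23\right) \frac{1}{-19 - 11}}{\frac{6}{7}} = \left(-35\right) \left(-12\right) + - \frac{21}{-30} \cdot \frac{7}{6} = 420 + \left(-21\right) \left(- \frac{1}{30}\right) \frac{7}{6} = 420 + \frac{7}{10} \cdot \frac{7}{6} = 420 + \frac{49}{60} = \frac{25249}{60}$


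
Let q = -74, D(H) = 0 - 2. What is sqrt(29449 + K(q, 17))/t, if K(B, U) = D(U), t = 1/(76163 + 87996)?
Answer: 164159*sqrt(29447) ≈ 2.8170e+7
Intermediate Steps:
t = 1/164159 ≈ 6.0917e-6
D(H) = -2
K(B, U) = -2
sqrt(29449 + K(q, 17))/t = sqrt(29449 - 2)/(1/164159) = sqrt(29447)*164159 = 164159*sqrt(29447)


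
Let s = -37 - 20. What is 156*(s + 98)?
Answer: 6396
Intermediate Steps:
s = -57
156*(s + 98) = 156*(-57 + 98) = 156*41 = 6396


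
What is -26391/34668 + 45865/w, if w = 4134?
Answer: 82274857/7962084 ≈ 10.333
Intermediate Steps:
-26391/34668 + 45865/w = -26391/34668 + 45865/4134 = -26391*1/34668 + 45865*(1/4134) = -8797/11556 + 45865/4134 = 82274857/7962084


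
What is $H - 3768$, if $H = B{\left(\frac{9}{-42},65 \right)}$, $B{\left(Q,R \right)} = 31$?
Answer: $-3737$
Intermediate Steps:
$H = 31$
$H - 3768 = 31 - 3768 = -3737$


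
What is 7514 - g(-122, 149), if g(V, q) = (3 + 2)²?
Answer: 7489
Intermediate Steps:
g(V, q) = 25 (g(V, q) = 5² = 25)
7514 - g(-122, 149) = 7514 - 1*25 = 7514 - 25 = 7489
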